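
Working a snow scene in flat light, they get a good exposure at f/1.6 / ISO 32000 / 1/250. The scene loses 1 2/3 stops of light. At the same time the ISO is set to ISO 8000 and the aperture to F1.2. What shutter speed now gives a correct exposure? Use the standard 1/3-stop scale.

1/30s

Scene light: 1 2/3 stops darker.
ISO: 32000 → 25600 → 20000 → 16000 → 12800 → 10000 → 8000 — 2 stops dropped (darker).
Aperture: f/1.6 → f/1.4 → f/1.2 — 2/3 stop opened up (brighter).
Net so far: 3 stops darker. Shutter speed: 1/250 → 1/200 → 1/160 → 1/125 → 1/100 → 1/80 → 1/60 → 1/50 → 1/40 → 1/30.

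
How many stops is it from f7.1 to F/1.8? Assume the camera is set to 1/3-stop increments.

f/7.1 → f/6.3 → f/5.6 → f/5 → f/4.5 → f/4 → f/3.5 → f/3.2 → f/2.8 → f/2.5 → f/2.2 → f/2 → f/1.8 — count the steps: 12 third-stops = 4 stops.

4 stops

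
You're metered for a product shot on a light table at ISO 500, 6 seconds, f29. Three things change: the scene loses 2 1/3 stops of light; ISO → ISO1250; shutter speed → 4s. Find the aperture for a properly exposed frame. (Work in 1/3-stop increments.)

f/16

Scene light: 2 1/3 stops darker.
ISO: 500 → 640 → 800 → 1000 → 1250 — 1 1/3 stops higher (brighter).
Shutter speed: 6 → 5 → 4 — 2/3 stop shorter (darker).
Net so far: 1 2/3 stops darker. Aperture: f/29 → f/25 → f/22 → f/20 → f/18 → f/16.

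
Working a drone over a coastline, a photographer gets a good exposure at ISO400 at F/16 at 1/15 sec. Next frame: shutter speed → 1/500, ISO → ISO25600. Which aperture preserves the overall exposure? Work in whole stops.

f/22

Shutter speed: 1/15 → 1/30 → 1/60 → 1/125 → 1/250 → 1/500 — 5 stops shorter (darker).
ISO: 400 → 800 → 1600 → 3200 → 6400 → 12800 → 25600 — 6 stops higher (brighter).
Net change so far: 1 stop brighter. Offset with the aperture: f/16 → f/22.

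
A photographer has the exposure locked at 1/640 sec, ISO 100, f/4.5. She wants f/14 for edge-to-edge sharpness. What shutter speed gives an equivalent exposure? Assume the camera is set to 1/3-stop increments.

Aperture: f/4.5 → f/5 → f/5.6 → f/6.3 → f/7.1 → f/8 → f/9 → f/10 → f/11 → f/13 → f/14 — 3 1/3 stops narrower (darker).
Need 3 1/3 stops brighter from the shutter speed: 1/640 → 1/500 → 1/400 → 1/320 → 1/250 → 1/200 → 1/160 → 1/125 → 1/100 → 1/80 → 1/60.

1/60s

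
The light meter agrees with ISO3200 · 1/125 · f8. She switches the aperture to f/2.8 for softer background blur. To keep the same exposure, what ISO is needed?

ISO 400

Aperture: f/8 → f/5.6 → f/4 → f/2.8 — 3 stops wider (brighter).
Need 3 stops darker from the ISO: 3200 → 1600 → 800 → 400.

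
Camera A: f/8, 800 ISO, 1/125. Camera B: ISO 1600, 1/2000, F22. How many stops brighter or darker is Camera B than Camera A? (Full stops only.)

Aperture: f/8 → f/11 → f/16 → f/22 — 3 stops smaller aperture (darker).
Shutter speed: 1/125 → 1/250 → 1/500 → 1/1000 → 1/2000 — 4 stops faster (darker).
ISO: 800 → 1600 — 1 stop higher (brighter).
Net: −3 −4 +1 = −6 stops.

6 stops darker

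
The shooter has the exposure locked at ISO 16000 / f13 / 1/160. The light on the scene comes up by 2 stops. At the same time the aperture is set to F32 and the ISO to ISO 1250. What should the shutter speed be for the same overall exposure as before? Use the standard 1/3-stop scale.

1/8s

Scene light: 2 stops brighter.
Aperture: f/13 → f/14 → f/16 → f/18 → f/20 → f/22 → f/25 → f/29 → f/32 — 2 2/3 stops narrower (darker).
ISO: 16000 → 12800 → 10000 → 8000 → 6400 → 5000 → 4000 → 3200 → 2500 → 2000 → 1600 → 1250 — 3 2/3 stops dropped (darker).
Net so far: 4 1/3 stops darker. Shutter speed: 1/160 → 1/125 → 1/100 → 1/80 → 1/60 → 1/50 → 1/40 → 1/30 → 1/25 → 1/20 → 1/15 → 1/13 → 1/10 → 1/8.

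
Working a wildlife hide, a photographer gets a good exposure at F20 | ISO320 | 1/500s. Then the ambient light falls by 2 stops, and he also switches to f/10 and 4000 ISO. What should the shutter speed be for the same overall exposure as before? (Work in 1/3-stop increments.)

1/6400s

Scene light: 2 stops darker.
Aperture: f/20 → f/18 → f/16 → f/14 → f/13 → f/11 → f/10 — 2 stops larger aperture (brighter).
ISO: 320 → 400 → 500 → 640 → 800 → 1000 → 1250 → 1600 → 2000 → 2500 → 3200 → 4000 — 3 2/3 stops raised (brighter).
Net so far: 3 2/3 stops brighter. Shutter speed: 1/500 → 1/640 → 1/800 → 1/1000 → 1/1250 → 1/1600 → 1/2000 → 1/2500 → 1/3200 → 1/4000 → 1/5000 → 1/6400.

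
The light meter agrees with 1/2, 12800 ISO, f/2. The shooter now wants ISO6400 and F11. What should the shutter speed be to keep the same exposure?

ISO: 12800 → 6400 — 1 stop dropped (darker).
Aperture: f/2 → f/2.8 → f/4 → f/5.6 → f/8 → f/11 — 5 stops smaller aperture (darker).
Net change so far: 6 stops darker. Offset with the shutter speed: 1/2 → 1 → 2 → 4 → 8 → 15 → 30.

30 s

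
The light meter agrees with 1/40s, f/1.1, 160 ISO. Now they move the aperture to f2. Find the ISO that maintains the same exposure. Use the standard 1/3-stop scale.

ISO 500

Aperture: f/1.1 → f/1.2 → f/1.4 → f/1.6 → f/1.8 → f/2 — 1 2/3 stops narrower (darker).
Need 1 2/3 stops brighter from the ISO: 160 → 200 → 250 → 320 → 400 → 500.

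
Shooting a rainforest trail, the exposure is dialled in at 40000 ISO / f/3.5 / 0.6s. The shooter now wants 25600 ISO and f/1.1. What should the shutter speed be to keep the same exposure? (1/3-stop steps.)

ISO: 40000 → 32000 → 25600 — 2/3 stop lower (darker).
Aperture: f/3.5 → f/3.2 → f/2.8 → f/2.5 → f/2.2 → f/2 → f/1.8 → f/1.6 → f/1.4 → f/1.2 → f/1.1 — 3 1/3 stops larger aperture (brighter).
Net change so far: 2 2/3 stops brighter. Offset with the shutter speed: 0.6 → 0.5 → 0.4 → 0.3 → 1/4 → 1/5 → 1/6 → 1/8 → 1/10.

1/10s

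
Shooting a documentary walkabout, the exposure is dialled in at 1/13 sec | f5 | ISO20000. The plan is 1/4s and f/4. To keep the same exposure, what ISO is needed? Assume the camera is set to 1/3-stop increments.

ISO 4000

Shutter speed: 1/13 → 1/10 → 1/8 → 1/6 → 1/5 → 1/4 — 1 2/3 stops longer (brighter).
Aperture: f/5 → f/4.5 → f/4 — 2/3 stop wider (brighter).
Net change so far: 2 1/3 stops brighter. Offset with the ISO: 20000 → 16000 → 12800 → 10000 → 8000 → 6400 → 5000 → 4000.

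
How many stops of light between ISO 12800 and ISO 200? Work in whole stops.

12800 → 6400 → 3200 → 1600 → 800 → 400 → 200 — count the steps: 6 stops.

6 stops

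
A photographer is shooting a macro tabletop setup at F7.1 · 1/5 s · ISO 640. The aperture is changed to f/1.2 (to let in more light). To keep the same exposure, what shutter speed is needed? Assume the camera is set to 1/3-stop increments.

1/160s

Aperture: f/7.1 → f/6.3 → f/5.6 → f/5 → f/4.5 → f/4 → f/3.5 → f/3.2 → f/2.8 → f/2.5 → f/2.2 → f/2 → f/1.8 → f/1.6 → f/1.4 → f/1.2 — 5 stops wider (brighter).
Need 5 stops darker from the shutter speed: 1/5 → 1/6 → 1/8 → 1/10 → 1/13 → 1/15 → 1/20 → 1/25 → 1/30 → 1/40 → 1/50 → 1/60 → 1/80 → 1/100 → 1/125 → 1/160.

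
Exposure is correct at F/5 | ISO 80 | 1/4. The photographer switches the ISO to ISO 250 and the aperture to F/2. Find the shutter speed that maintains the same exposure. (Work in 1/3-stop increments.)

ISO: 80 → 100 → 125 → 160 → 200 → 250 — 1 2/3 stops higher (brighter).
Aperture: f/5 → f/4.5 → f/4 → f/3.5 → f/3.2 → f/2.8 → f/2.5 → f/2.2 → f/2 — 2 2/3 stops wider (brighter).
Net change so far: 4 1/3 stops brighter. Offset with the shutter speed: 1/4 → 1/5 → 1/6 → 1/8 → 1/10 → 1/13 → 1/15 → 1/20 → 1/25 → 1/30 → 1/40 → 1/50 → 1/60 → 1/80.

1/80s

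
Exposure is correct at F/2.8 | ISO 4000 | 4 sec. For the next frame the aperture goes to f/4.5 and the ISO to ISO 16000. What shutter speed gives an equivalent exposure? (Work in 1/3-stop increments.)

Aperture: f/2.8 → f/3.2 → f/3.5 → f/4 → f/4.5 — 1 1/3 stops narrower (darker).
ISO: 4000 → 5000 → 6400 → 8000 → 10000 → 12800 → 16000 — 2 stops higher (brighter).
Net change so far: 2/3 stop brighter. Offset with the shutter speed: 4 → 3.2 → 2.5.

2.5 s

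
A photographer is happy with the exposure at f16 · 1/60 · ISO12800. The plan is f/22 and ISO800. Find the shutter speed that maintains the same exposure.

Aperture: f/16 → f/22 — 1 stop stopped down (darker).
ISO: 12800 → 6400 → 3200 → 1600 → 800 — 4 stops dropped (darker).
Net change so far: 5 stops darker. Offset with the shutter speed: 1/60 → 1/30 → 1/15 → 1/8 → 1/4 → 1/2.

1/2s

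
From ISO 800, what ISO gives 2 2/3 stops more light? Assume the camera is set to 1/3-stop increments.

ISO 5000

ISO: 800 → 1000 → 1250 → 1600 → 2000 → 2500 → 3200 → 4000 → 5000 — 2 2/3 stops raised (brighter).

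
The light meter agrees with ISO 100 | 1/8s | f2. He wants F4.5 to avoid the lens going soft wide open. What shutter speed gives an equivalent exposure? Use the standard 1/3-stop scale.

0.6 s

Aperture: f/2 → f/2.2 → f/2.5 → f/2.8 → f/3.2 → f/3.5 → f/4 → f/4.5 — 2 1/3 stops narrower (darker).
Need 2 1/3 stops brighter from the shutter speed: 1/8 → 1/6 → 1/5 → 1/4 → 0.3 → 0.4 → 0.5 → 0.6.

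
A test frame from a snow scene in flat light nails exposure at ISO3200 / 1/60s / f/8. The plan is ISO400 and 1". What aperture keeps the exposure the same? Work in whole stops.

ISO: 3200 → 1600 → 800 → 400 — 3 stops dropped (darker).
Shutter speed: 1/60 → 1/30 → 1/15 → 1/8 → 1/4 → 1/2 → 1 — 6 stops slower (brighter).
Net change so far: 3 stops brighter. Offset with the aperture: f/8 → f/11 → f/16 → f/22.

f/22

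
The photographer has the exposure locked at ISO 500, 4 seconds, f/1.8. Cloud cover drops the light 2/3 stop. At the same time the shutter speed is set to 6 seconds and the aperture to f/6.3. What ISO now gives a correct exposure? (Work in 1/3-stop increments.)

Scene light: 2/3 stop darker.
Shutter speed: 4 → 5 → 6 — 2/3 stop longer (brighter).
Aperture: f/1.8 → f/2 → f/2.2 → f/2.5 → f/2.8 → f/3.2 → f/3.5 → f/4 → f/4.5 → f/5 → f/5.6 → f/6.3 — 3 2/3 stops stopped down (darker).
Net so far: 3 2/3 stops darker. ISO: 500 → 640 → 800 → 1000 → 1250 → 1600 → 2000 → 2500 → 3200 → 4000 → 5000 → 6400.

ISO 6400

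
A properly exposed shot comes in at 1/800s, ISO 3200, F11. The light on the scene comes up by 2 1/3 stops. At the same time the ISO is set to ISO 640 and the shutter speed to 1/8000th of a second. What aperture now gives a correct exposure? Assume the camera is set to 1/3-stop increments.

f/3.5

Scene light: 2 1/3 stops brighter.
ISO: 3200 → 2500 → 2000 → 1600 → 1250 → 1000 → 800 → 640 — 2 1/3 stops dropped (darker).
Shutter speed: 1/800 → 1/1000 → 1/1250 → 1/1600 → 1/2000 → 1/2500 → 1/3200 → 1/4000 → 1/5000 → 1/6400 → 1/8000 — 3 1/3 stops faster (darker).
Net so far: 3 1/3 stops darker. Aperture: f/11 → f/10 → f/9 → f/8 → f/7.1 → f/6.3 → f/5.6 → f/5 → f/4.5 → f/4 → f/3.5.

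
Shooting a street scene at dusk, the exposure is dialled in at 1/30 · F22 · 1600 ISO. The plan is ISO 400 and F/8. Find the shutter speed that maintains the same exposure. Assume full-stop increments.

ISO: 1600 → 800 → 400 — 2 stops dropped (darker).
Aperture: f/22 → f/16 → f/11 → f/8 — 3 stops wider (brighter).
Net change so far: 1 stop brighter. Offset with the shutter speed: 1/30 → 1/60.

1/60s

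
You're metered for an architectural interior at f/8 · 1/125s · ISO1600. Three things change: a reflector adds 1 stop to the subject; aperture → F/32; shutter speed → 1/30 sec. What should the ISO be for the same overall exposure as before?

ISO 3200

Scene light: 1 stop brighter.
Aperture: f/8 → f/11 → f/16 → f/22 → f/32 — 4 stops stopped down (darker).
Shutter speed: 1/125 → 1/60 → 1/30 — 2 stops slower (brighter).
Net so far: 1 stop darker. ISO: 1600 → 3200.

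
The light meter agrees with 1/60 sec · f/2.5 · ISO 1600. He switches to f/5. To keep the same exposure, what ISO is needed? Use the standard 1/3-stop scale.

Aperture: f/2.5 → f/2.8 → f/3.2 → f/3.5 → f/4 → f/4.5 → f/5 — 2 stops smaller aperture (darker).
Need 2 stops brighter from the ISO: 1600 → 2000 → 2500 → 3200 → 4000 → 5000 → 6400.

ISO 6400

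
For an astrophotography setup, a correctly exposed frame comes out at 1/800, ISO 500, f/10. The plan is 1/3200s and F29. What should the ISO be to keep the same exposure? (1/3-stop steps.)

ISO 16000

Shutter speed: 1/800 → 1/1000 → 1/1250 → 1/1600 → 1/2000 → 1/2500 → 1/3200 — 2 stops shorter (darker).
Aperture: f/10 → f/11 → f/13 → f/14 → f/16 → f/18 → f/20 → f/22 → f/25 → f/29 — 3 stops smaller aperture (darker).
Net change so far: 5 stops darker. Offset with the ISO: 500 → 640 → 800 → 1000 → 1250 → 1600 → 2000 → 2500 → 3200 → 4000 → 5000 → 6400 → 8000 → 10000 → 12800 → 16000.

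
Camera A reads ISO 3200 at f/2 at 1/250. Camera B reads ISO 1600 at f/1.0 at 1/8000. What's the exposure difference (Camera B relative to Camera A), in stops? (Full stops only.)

4 stops darker

Aperture: f/2 → f/1.4 → f/1.0 — 2 stops wider (brighter).
Shutter speed: 1/250 → 1/500 → 1/1000 → 1/2000 → 1/4000 → 1/8000 — 5 stops faster (darker).
ISO: 3200 → 1600 — 1 stop lower (darker).
Net: +2 −5 −1 = −4 stops.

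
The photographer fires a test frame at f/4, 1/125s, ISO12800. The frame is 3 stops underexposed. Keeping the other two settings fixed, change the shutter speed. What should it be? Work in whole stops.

1/15s

Underexposed by 3 stops → need 3 stops brighter.
Shutter speed: 1/125 → 1/60 → 1/30 → 1/15.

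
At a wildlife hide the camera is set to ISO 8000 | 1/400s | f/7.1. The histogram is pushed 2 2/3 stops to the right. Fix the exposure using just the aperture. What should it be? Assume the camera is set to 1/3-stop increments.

Overexposed by 2 2/3 stops → need 2 2/3 stops darker.
Aperture: f/7.1 → f/8 → f/9 → f/10 → f/11 → f/13 → f/14 → f/16 → f/18.

f/18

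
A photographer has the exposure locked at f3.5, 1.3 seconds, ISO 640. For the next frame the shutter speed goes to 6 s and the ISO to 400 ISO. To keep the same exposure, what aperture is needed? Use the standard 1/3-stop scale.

Shutter speed: 1.3 → 1.6 → 2 → 2.5 → 3.2 → 4 → 5 → 6 — 2 1/3 stops longer (brighter).
ISO: 640 → 500 → 400 — 2/3 stop dropped (darker).
Net change so far: 1 2/3 stops brighter. Offset with the aperture: f/3.5 → f/4 → f/4.5 → f/5 → f/5.6 → f/6.3.

f/6.3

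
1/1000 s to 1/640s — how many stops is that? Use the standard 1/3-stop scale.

1/1000 → 1/800 → 1/640 — count the steps: 2 third-stops = 2/3 stop.

2/3 stop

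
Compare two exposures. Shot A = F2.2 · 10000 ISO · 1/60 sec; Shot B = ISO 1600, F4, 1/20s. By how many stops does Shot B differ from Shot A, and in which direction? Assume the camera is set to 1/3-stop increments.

Aperture: f/2.2 → f/2.5 → f/2.8 → f/3.2 → f/3.5 → f/4 — 1 2/3 stops smaller aperture (darker).
Shutter speed: 1/60 → 1/50 → 1/40 → 1/30 → 1/25 → 1/20 — 1 2/3 stops longer (brighter).
ISO: 10000 → 8000 → 6400 → 5000 → 4000 → 3200 → 2500 → 2000 → 1600 — 2 2/3 stops dropped (darker).
Net: −1 2/3 +1 2/3 −2 2/3 = −2 2/3 stops.

2 2/3 stops darker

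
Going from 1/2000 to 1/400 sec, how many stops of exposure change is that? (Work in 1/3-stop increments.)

2 1/3 stops

1/2000 → 1/1600 → 1/1250 → 1/1000 → 1/800 → 1/640 → 1/500 → 1/400 — count the steps: 7 third-stops = 2 1/3 stops.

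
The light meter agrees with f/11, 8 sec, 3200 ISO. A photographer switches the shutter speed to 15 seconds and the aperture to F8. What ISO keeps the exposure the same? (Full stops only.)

ISO 800

Shutter speed: 8 → 15 — 1 stop slower (brighter).
Aperture: f/11 → f/8 — 1 stop opened up (brighter).
Net change so far: 2 stops brighter. Offset with the ISO: 3200 → 1600 → 800.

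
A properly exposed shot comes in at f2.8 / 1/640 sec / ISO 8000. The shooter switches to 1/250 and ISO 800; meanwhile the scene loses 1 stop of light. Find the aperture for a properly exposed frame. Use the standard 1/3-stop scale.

Scene light: 1 stop darker.
Shutter speed: 1/640 → 1/500 → 1/400 → 1/320 → 1/250 — 1 1/3 stops longer (brighter).
ISO: 8000 → 6400 → 5000 → 4000 → 3200 → 2500 → 2000 → 1600 → 1250 → 1000 → 800 — 3 1/3 stops dropped (darker).
Net so far: 3 stops darker. Aperture: f/2.8 → f/2.5 → f/2.2 → f/2 → f/1.8 → f/1.6 → f/1.4 → f/1.2 → f/1.1 → f/1.0.

f/1.0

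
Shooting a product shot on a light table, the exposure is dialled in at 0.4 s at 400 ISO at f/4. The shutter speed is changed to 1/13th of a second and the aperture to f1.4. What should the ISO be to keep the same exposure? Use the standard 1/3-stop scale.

Shutter speed: 0.4 → 0.3 → 1/4 → 1/5 → 1/6 → 1/8 → 1/10 → 1/13 — 2 1/3 stops faster (darker).
Aperture: f/4 → f/3.5 → f/3.2 → f/2.8 → f/2.5 → f/2.2 → f/2 → f/1.8 → f/1.6 → f/1.4 — 3 stops larger aperture (brighter).
Net change so far: 2/3 stop brighter. Offset with the ISO: 400 → 320 → 250.

ISO 250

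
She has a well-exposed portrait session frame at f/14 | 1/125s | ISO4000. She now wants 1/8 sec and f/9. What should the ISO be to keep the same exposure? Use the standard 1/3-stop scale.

Shutter speed: 1/125 → 1/100 → 1/80 → 1/60 → 1/50 → 1/40 → 1/30 → 1/25 → 1/20 → 1/15 → 1/13 → 1/10 → 1/8 — 4 stops longer (brighter).
Aperture: f/14 → f/13 → f/11 → f/10 → f/9 — 1 1/3 stops larger aperture (brighter).
Net change so far: 5 1/3 stops brighter. Offset with the ISO: 4000 → 3200 → 2500 → 2000 → 1600 → 1250 → 1000 → 800 → 640 → 500 → 400 → 320 → 250 → 200 → 160 → 125 → 100.

ISO 100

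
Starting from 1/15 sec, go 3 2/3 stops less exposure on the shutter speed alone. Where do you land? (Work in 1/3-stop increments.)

Shutter speed: 1/15 → 1/20 → 1/25 → 1/30 → 1/40 → 1/50 → 1/60 → 1/80 → 1/100 → 1/125 → 1/160 → 1/200 — 3 2/3 stops faster (darker).

1/200s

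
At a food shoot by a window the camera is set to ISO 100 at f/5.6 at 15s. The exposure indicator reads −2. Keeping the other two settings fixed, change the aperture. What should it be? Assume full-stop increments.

f/2.8

Underexposed by 2 stops → need 2 stops brighter.
Aperture: f/5.6 → f/4 → f/2.8.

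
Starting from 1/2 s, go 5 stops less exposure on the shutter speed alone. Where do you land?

Shutter speed: 1/2 → 1/4 → 1/8 → 1/15 → 1/30 → 1/60 — 5 stops faster (darker).

1/60s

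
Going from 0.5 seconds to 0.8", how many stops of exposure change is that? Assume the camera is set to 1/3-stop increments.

2/3 stop

0.5 → 0.6 → 0.8 — count the steps: 2 third-stops = 2/3 stop.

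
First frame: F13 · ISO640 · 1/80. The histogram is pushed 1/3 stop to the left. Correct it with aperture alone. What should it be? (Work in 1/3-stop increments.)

f/11

Underexposed by 1/3 stop → need 1/3 stop brighter.
Aperture: f/13 → f/11.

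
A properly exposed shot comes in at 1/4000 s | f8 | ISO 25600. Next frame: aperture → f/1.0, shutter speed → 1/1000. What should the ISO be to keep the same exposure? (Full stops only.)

Aperture: f/8 → f/5.6 → f/4 → f/2.8 → f/2 → f/1.4 → f/1.0 — 6 stops opened up (brighter).
Shutter speed: 1/4000 → 1/2000 → 1/1000 — 2 stops slower (brighter).
Net change so far: 8 stops brighter. Offset with the ISO: 25600 → 12800 → 6400 → 3200 → 1600 → 800 → 400 → 200 → 100.

ISO 100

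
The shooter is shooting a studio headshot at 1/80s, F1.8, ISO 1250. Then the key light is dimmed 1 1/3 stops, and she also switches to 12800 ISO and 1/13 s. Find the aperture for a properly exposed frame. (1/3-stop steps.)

f/9

Scene light: 1 1/3 stops darker.
ISO: 1250 → 1600 → 2000 → 2500 → 3200 → 4000 → 5000 → 6400 → 8000 → 10000 → 12800 — 3 1/3 stops raised (brighter).
Shutter speed: 1/80 → 1/60 → 1/50 → 1/40 → 1/30 → 1/25 → 1/20 → 1/15 → 1/13 — 2 2/3 stops longer (brighter).
Net so far: 4 2/3 stops brighter. Aperture: f/1.8 → f/2 → f/2.2 → f/2.5 → f/2.8 → f/3.2 → f/3.5 → f/4 → f/4.5 → f/5 → f/5.6 → f/6.3 → f/7.1 → f/8 → f/9.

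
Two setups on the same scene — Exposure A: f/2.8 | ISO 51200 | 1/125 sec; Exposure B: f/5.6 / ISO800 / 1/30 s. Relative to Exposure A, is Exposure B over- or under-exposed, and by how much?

6 stops darker

Aperture: f/2.8 → f/4 → f/5.6 — 2 stops stopped down (darker).
Shutter speed: 1/125 → 1/60 → 1/30 — 2 stops slower (brighter).
ISO: 51200 → 25600 → 12800 → 6400 → 3200 → 1600 → 800 — 6 stops dropped (darker).
Net: −2 +2 −6 = −6 stops.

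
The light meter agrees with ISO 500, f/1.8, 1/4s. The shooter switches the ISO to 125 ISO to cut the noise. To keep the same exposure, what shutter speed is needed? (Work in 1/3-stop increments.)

1 s

ISO: 500 → 400 → 320 → 250 → 200 → 160 → 125 — 2 stops lower (darker).
Need 2 stops brighter from the shutter speed: 1/4 → 0.3 → 0.4 → 0.5 → 0.6 → 0.8 → 1.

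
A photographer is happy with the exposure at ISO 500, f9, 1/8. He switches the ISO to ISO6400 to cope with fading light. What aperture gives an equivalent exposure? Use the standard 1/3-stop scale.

ISO: 500 → 640 → 800 → 1000 → 1250 → 1600 → 2000 → 2500 → 3200 → 4000 → 5000 → 6400 — 3 2/3 stops higher (brighter).
Need 3 2/3 stops darker from the aperture: f/9 → f/10 → f/11 → f/13 → f/14 → f/16 → f/18 → f/20 → f/22 → f/25 → f/29 → f/32.

f/32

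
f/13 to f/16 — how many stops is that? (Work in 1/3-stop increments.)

2/3 stop

f/13 → f/14 → f/16 — count the steps: 2 third-stops = 2/3 stop.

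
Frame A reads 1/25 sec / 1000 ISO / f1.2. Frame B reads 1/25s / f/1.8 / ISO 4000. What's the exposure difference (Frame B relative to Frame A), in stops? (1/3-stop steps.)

Aperture: f/1.2 → f/1.4 → f/1.6 → f/1.8 — 1 stop narrower (darker).
Shutter speed: unchanged.
ISO: 1000 → 1250 → 1600 → 2000 → 2500 → 3200 → 4000 — 2 stops raised (brighter).
Net: −1 +2 = +1 stop.

1 stop brighter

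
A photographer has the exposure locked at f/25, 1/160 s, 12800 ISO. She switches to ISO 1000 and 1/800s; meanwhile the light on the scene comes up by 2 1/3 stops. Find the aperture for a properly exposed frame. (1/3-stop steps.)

Scene light: 2 1/3 stops brighter.
ISO: 12800 → 10000 → 8000 → 6400 → 5000 → 4000 → 3200 → 2500 → 2000 → 1600 → 1250 → 1000 — 3 2/3 stops lower (darker).
Shutter speed: 1/160 → 1/200 → 1/250 → 1/320 → 1/400 → 1/500 → 1/640 → 1/800 — 2 1/3 stops faster (darker).
Net so far: 3 2/3 stops darker. Aperture: f/25 → f/22 → f/20 → f/18 → f/16 → f/14 → f/13 → f/11 → f/10 → f/9 → f/8 → f/7.1.

f/7.1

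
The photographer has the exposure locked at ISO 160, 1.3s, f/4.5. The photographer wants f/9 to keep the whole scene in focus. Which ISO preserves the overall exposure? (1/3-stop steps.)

Aperture: f/4.5 → f/5 → f/5.6 → f/6.3 → f/7.1 → f/8 → f/9 — 2 stops smaller aperture (darker).
Need 2 stops brighter from the ISO: 160 → 200 → 250 → 320 → 400 → 500 → 640.

ISO 640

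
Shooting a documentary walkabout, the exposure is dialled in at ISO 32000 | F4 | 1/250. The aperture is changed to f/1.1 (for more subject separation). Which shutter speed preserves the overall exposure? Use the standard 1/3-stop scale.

Aperture: f/4 → f/3.5 → f/3.2 → f/2.8 → f/2.5 → f/2.2 → f/2 → f/1.8 → f/1.6 → f/1.4 → f/1.2 → f/1.1 — 3 2/3 stops opened up (brighter).
Need 3 2/3 stops darker from the shutter speed: 1/250 → 1/320 → 1/400 → 1/500 → 1/640 → 1/800 → 1/1000 → 1/1250 → 1/1600 → 1/2000 → 1/2500 → 1/3200.

1/3200s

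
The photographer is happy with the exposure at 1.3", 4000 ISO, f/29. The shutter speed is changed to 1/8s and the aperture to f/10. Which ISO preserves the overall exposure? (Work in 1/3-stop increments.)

ISO 5000

Shutter speed: 1.3 → 1 → 0.8 → 0.6 → 0.5 → 0.4 → 0.3 → 1/4 → 1/5 → 1/6 → 1/8 — 3 1/3 stops faster (darker).
Aperture: f/29 → f/25 → f/22 → f/20 → f/18 → f/16 → f/14 → f/13 → f/11 → f/10 — 3 stops wider (brighter).
Net change so far: 1/3 stop darker. Offset with the ISO: 4000 → 5000.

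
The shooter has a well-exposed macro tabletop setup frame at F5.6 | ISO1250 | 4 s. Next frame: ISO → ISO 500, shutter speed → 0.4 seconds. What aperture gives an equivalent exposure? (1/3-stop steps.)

f/1.1

ISO: 1250 → 1000 → 800 → 640 → 500 — 1 1/3 stops lower (darker).
Shutter speed: 4 → 3.2 → 2.5 → 2 → 1.6 → 1.3 → 1 → 0.8 → 0.6 → 0.5 → 0.4 — 3 1/3 stops shorter (darker).
Net change so far: 4 2/3 stops darker. Offset with the aperture: f/5.6 → f/5 → f/4.5 → f/4 → f/3.5 → f/3.2 → f/2.8 → f/2.5 → f/2.2 → f/2 → f/1.8 → f/1.6 → f/1.4 → f/1.2 → f/1.1.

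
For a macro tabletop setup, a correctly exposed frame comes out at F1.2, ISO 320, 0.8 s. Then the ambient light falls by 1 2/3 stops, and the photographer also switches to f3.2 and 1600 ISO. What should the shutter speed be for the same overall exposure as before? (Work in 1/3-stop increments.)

Scene light: 1 2/3 stops darker.
Aperture: f/1.2 → f/1.4 → f/1.6 → f/1.8 → f/2 → f/2.2 → f/2.5 → f/2.8 → f/3.2 — 2 2/3 stops stopped down (darker).
ISO: 320 → 400 → 500 → 640 → 800 → 1000 → 1250 → 1600 — 2 1/3 stops raised (brighter).
Net so far: 2 stops darker. Shutter speed: 0.8 → 1 → 1.3 → 1.6 → 2 → 2.5 → 3.2.

3.2 s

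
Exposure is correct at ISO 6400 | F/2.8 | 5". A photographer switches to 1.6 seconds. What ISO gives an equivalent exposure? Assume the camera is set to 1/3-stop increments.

ISO 20000

Shutter speed: 5 → 4 → 3.2 → 2.5 → 2 → 1.6 — 1 2/3 stops faster (darker).
Need 1 2/3 stops brighter from the ISO: 6400 → 8000 → 10000 → 12800 → 16000 → 20000.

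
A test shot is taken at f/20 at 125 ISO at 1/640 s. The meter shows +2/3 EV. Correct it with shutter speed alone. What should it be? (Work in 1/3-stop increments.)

1/1000s

Overexposed by 2/3 stop → need 2/3 stop darker.
Shutter speed: 1/640 → 1/800 → 1/1000.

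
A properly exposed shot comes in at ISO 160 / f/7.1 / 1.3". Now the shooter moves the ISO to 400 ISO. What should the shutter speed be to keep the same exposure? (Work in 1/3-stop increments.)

ISO: 160 → 200 → 250 → 320 → 400 — 1 1/3 stops raised (brighter).
Need 1 1/3 stops darker from the shutter speed: 1.3 → 1 → 0.8 → 0.6 → 0.5.

0.5 s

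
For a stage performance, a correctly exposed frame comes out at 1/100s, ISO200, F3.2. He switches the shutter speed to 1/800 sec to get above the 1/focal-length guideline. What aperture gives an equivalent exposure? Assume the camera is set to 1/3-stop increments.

Shutter speed: 1/100 → 1/125 → 1/160 → 1/200 → 1/250 → 1/320 → 1/400 → 1/500 → 1/640 → 1/800 — 3 stops shorter (darker).
Need 3 stops brighter from the aperture: f/3.2 → f/2.8 → f/2.5 → f/2.2 → f/2 → f/1.8 → f/1.6 → f/1.4 → f/1.2 → f/1.1.

f/1.1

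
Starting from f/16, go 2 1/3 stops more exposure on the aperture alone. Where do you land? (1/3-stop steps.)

f/7.1

Aperture: f/16 → f/14 → f/13 → f/11 → f/10 → f/9 → f/8 → f/7.1 — 2 1/3 stops wider (brighter).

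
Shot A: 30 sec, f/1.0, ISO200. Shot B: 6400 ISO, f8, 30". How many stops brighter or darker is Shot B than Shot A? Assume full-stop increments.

1 stop darker

Aperture: f/1.0 → f/1.4 → f/2 → f/2.8 → f/4 → f/5.6 → f/8 — 6 stops smaller aperture (darker).
Shutter speed: unchanged.
ISO: 200 → 400 → 800 → 1600 → 3200 → 6400 — 5 stops raised (brighter).
Net: −6 +5 = −1 stop.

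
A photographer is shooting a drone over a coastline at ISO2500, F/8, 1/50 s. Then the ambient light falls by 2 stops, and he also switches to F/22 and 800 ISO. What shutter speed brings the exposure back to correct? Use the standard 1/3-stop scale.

Scene light: 2 stops darker.
Aperture: f/8 → f/9 → f/10 → f/11 → f/13 → f/14 → f/16 → f/18 → f/20 → f/22 — 3 stops stopped down (darker).
ISO: 2500 → 2000 → 1600 → 1250 → 1000 → 800 — 1 2/3 stops lower (darker).
Net so far: 6 2/3 stops darker. Shutter speed: 1/50 → 1/40 → 1/30 → 1/25 → 1/20 → 1/15 → 1/13 → 1/10 → 1/8 → 1/6 → 1/5 → 1/4 → 0.3 → 0.4 → 0.5 → 0.6 → 0.8 → 1 → 1.3 → 1.6 → 2.

2 s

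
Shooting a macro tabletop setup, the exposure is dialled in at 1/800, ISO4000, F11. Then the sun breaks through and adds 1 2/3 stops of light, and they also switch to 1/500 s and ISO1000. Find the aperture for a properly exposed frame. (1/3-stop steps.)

Scene light: 1 2/3 stops brighter.
Shutter speed: 1/800 → 1/640 → 1/500 — 2/3 stop slower (brighter).
ISO: 4000 → 3200 → 2500 → 2000 → 1600 → 1250 → 1000 — 2 stops lower (darker).
Net so far: 1/3 stop brighter. Aperture: f/11 → f/13.

f/13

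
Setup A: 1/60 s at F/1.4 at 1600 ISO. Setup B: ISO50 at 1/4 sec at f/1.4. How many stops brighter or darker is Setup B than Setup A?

Aperture: unchanged.
Shutter speed: 1/60 → 1/30 → 1/15 → 1/8 → 1/4 — 4 stops longer (brighter).
ISO: 1600 → 800 → 400 → 200 → 100 → 50 — 5 stops lower (darker).
Net: +4 −5 = −1 stop.

1 stop darker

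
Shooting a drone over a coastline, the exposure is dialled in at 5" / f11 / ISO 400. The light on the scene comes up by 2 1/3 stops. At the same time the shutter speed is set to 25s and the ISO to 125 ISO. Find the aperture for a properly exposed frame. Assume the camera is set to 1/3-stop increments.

f/32

Scene light: 2 1/3 stops brighter.
Shutter speed: 5 → 6 → 8 → 10 → 13 → 15 → 20 → 25 — 2 1/3 stops slower (brighter).
ISO: 400 → 320 → 250 → 200 → 160 → 125 — 1 2/3 stops dropped (darker).
Net so far: 3 stops brighter. Aperture: f/11 → f/13 → f/14 → f/16 → f/18 → f/20 → f/22 → f/25 → f/29 → f/32.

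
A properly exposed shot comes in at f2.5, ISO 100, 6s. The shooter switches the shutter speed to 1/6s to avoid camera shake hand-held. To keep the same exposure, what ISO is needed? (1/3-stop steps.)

ISO 4000

Shutter speed: 6 → 5 → 4 → 3.2 → 2.5 → 2 → 1.6 → 1.3 → 1 → 0.8 → 0.6 → 0.5 → 0.4 → 0.3 → 1/4 → 1/5 → 1/6 — 5 1/3 stops faster (darker).
Need 5 1/3 stops brighter from the ISO: 100 → 125 → 160 → 200 → 250 → 320 → 400 → 500 → 640 → 800 → 1000 → 1250 → 1600 → 2000 → 2500 → 3200 → 4000.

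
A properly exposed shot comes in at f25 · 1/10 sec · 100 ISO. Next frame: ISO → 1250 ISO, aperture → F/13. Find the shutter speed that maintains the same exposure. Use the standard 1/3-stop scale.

ISO: 100 → 125 → 160 → 200 → 250 → 320 → 400 → 500 → 640 → 800 → 1000 → 1250 — 3 2/3 stops higher (brighter).
Aperture: f/25 → f/22 → f/20 → f/18 → f/16 → f/14 → f/13 — 2 stops opened up (brighter).
Net change so far: 5 2/3 stops brighter. Offset with the shutter speed: 1/10 → 1/13 → 1/15 → 1/20 → 1/25 → 1/30 → 1/40 → 1/50 → 1/60 → 1/80 → 1/100 → 1/125 → 1/160 → 1/200 → 1/250 → 1/320 → 1/400 → 1/500.

1/500s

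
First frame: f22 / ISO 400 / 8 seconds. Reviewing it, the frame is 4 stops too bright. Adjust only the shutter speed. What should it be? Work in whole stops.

Overexposed by 4 stops → need 4 stops darker.
Shutter speed: 8 → 4 → 2 → 1 → 1/2.

1/2s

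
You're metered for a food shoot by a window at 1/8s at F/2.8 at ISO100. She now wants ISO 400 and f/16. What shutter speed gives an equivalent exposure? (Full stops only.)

ISO: 100 → 200 → 400 — 2 stops raised (brighter).
Aperture: f/2.8 → f/4 → f/5.6 → f/8 → f/11 → f/16 — 5 stops smaller aperture (darker).
Net change so far: 3 stops darker. Offset with the shutter speed: 1/8 → 1/4 → 1/2 → 1.

1 s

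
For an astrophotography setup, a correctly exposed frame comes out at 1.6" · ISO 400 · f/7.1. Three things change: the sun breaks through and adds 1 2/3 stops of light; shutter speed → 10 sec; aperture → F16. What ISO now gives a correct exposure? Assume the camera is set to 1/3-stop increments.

Scene light: 1 2/3 stops brighter.
Shutter speed: 1.6 → 2 → 2.5 → 3.2 → 4 → 5 → 6 → 8 → 10 — 2 2/3 stops slower (brighter).
Aperture: f/7.1 → f/8 → f/9 → f/10 → f/11 → f/13 → f/14 → f/16 — 2 1/3 stops smaller aperture (darker).
Net so far: 2 stops brighter. ISO: 400 → 320 → 250 → 200 → 160 → 125 → 100.

ISO 100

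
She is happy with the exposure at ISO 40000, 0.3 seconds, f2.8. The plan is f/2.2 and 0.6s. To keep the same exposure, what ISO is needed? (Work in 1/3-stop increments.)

ISO 12800

Aperture: f/2.8 → f/2.5 → f/2.2 — 2/3 stop opened up (brighter).
Shutter speed: 0.3 → 0.4 → 0.5 → 0.6 — 1 stop slower (brighter).
Net change so far: 1 2/3 stops brighter. Offset with the ISO: 40000 → 32000 → 25600 → 20000 → 16000 → 12800.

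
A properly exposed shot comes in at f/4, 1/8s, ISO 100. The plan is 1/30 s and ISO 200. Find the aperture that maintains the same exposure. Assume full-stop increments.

Shutter speed: 1/8 → 1/15 → 1/30 — 2 stops shorter (darker).
ISO: 100 → 200 — 1 stop raised (brighter).
Net change so far: 1 stop darker. Offset with the aperture: f/4 → f/2.8.

f/2.8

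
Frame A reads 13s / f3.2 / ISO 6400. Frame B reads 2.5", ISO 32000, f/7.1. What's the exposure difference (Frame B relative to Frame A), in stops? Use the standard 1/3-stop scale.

2 1/3 stops darker

Aperture: f/3.2 → f/3.5 → f/4 → f/4.5 → f/5 → f/5.6 → f/6.3 → f/7.1 — 2 1/3 stops stopped down (darker).
Shutter speed: 13 → 10 → 8 → 6 → 5 → 4 → 3.2 → 2.5 — 2 1/3 stops shorter (darker).
ISO: 6400 → 8000 → 10000 → 12800 → 16000 → 20000 → 25600 → 32000 — 2 1/3 stops higher (brighter).
Net: −2 1/3 −2 1/3 +2 1/3 = −2 1/3 stops.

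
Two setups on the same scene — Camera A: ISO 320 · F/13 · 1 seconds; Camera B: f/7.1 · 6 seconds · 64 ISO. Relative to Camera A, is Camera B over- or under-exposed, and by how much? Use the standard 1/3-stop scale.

Aperture: f/13 → f/11 → f/10 → f/9 → f/8 → f/7.1 — 1 2/3 stops opened up (brighter).
Shutter speed: 1 → 1.3 → 1.6 → 2 → 2.5 → 3.2 → 4 → 5 → 6 — 2 2/3 stops slower (brighter).
ISO: 320 → 250 → 200 → 160 → 125 → 100 → 80 → 64 — 2 1/3 stops lower (darker).
Net: +1 2/3 +2 2/3 −2 1/3 = +2 stops.

2 stops brighter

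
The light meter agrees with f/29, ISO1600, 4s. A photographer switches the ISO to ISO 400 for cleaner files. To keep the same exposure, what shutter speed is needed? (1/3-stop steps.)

15 s

ISO: 1600 → 1250 → 1000 → 800 → 640 → 500 → 400 — 2 stops dropped (darker).
Need 2 stops brighter from the shutter speed: 4 → 5 → 6 → 8 → 10 → 13 → 15.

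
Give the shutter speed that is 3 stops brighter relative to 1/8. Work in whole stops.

1 s

Shutter speed: 1/8 → 1/4 → 1/2 → 1 — 3 stops longer (brighter).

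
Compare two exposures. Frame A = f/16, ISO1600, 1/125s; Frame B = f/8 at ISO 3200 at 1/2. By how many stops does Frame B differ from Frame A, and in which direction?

9 stops brighter

Aperture: f/16 → f/11 → f/8 — 2 stops larger aperture (brighter).
Shutter speed: 1/125 → 1/60 → 1/30 → 1/15 → 1/8 → 1/4 → 1/2 — 6 stops slower (brighter).
ISO: 1600 → 3200 — 1 stop higher (brighter).
Net: +2 +6 +1 = +9 stops.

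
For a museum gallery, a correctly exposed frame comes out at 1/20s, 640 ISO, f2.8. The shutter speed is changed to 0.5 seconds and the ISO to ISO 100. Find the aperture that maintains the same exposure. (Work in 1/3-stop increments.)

Shutter speed: 1/20 → 1/15 → 1/13 → 1/10 → 1/8 → 1/6 → 1/5 → 1/4 → 0.3 → 0.4 → 0.5 — 3 1/3 stops slower (brighter).
ISO: 640 → 500 → 400 → 320 → 250 → 200 → 160 → 125 → 100 — 2 2/3 stops lower (darker).
Net change so far: 2/3 stop brighter. Offset with the aperture: f/2.8 → f/3.2 → f/3.5.

f/3.5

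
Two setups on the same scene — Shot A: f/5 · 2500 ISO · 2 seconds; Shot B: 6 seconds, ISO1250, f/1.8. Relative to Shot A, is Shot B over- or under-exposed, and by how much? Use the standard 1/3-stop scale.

3 2/3 stops brighter

Aperture: f/5 → f/4.5 → f/4 → f/3.5 → f/3.2 → f/2.8 → f/2.5 → f/2.2 → f/2 → f/1.8 — 3 stops opened up (brighter).
Shutter speed: 2 → 2.5 → 3.2 → 4 → 5 → 6 — 1 2/3 stops longer (brighter).
ISO: 2500 → 2000 → 1600 → 1250 — 1 stop dropped (darker).
Net: +3 +1 2/3 −1 = +3 2/3 stops.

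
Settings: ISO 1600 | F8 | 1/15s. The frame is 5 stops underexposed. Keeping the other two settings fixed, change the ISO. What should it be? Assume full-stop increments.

ISO 51200

Underexposed by 5 stops → need 5 stops brighter.
ISO: 1600 → 3200 → 6400 → 12800 → 25600 → 51200.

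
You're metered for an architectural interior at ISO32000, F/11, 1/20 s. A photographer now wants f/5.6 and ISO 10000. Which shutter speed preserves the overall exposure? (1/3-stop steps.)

Aperture: f/11 → f/10 → f/9 → f/8 → f/7.1 → f/6.3 → f/5.6 — 2 stops opened up (brighter).
ISO: 32000 → 25600 → 20000 → 16000 → 12800 → 10000 — 1 2/3 stops dropped (darker).
Net change so far: 1/3 stop brighter. Offset with the shutter speed: 1/20 → 1/25.

1/25s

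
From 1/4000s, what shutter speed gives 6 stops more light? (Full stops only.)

1/60s

Shutter speed: 1/4000 → 1/2000 → 1/1000 → 1/500 → 1/250 → 1/125 → 1/60 — 6 stops longer (brighter).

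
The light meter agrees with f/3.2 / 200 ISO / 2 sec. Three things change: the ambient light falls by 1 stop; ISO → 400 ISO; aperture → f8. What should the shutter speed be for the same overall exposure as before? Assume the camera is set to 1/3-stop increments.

13 s

Scene light: 1 stop darker.
ISO: 200 → 250 → 320 → 400 — 1 stop higher (brighter).
Aperture: f/3.2 → f/3.5 → f/4 → f/4.5 → f/5 → f/5.6 → f/6.3 → f/7.1 → f/8 — 2 2/3 stops stopped down (darker).
Net so far: 2 2/3 stops darker. Shutter speed: 2 → 2.5 → 3.2 → 4 → 5 → 6 → 8 → 10 → 13.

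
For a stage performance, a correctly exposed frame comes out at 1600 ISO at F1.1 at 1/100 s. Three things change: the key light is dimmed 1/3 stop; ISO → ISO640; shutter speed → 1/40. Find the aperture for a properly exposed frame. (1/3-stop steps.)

f/1.0

Scene light: 1/3 stop darker.
ISO: 1600 → 1250 → 1000 → 800 → 640 — 1 1/3 stops dropped (darker).
Shutter speed: 1/100 → 1/80 → 1/60 → 1/50 → 1/40 — 1 1/3 stops longer (brighter).
Net so far: 1/3 stop darker. Aperture: f/1.1 → f/1.0.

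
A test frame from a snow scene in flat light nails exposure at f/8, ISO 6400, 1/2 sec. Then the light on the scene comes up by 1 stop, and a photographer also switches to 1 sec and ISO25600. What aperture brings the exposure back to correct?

f/32

Scene light: 1 stop brighter.
Shutter speed: 1/2 → 1 — 1 stop slower (brighter).
ISO: 6400 → 12800 → 25600 — 2 stops raised (brighter).
Net so far: 4 stops brighter. Aperture: f/8 → f/11 → f/16 → f/22 → f/32.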